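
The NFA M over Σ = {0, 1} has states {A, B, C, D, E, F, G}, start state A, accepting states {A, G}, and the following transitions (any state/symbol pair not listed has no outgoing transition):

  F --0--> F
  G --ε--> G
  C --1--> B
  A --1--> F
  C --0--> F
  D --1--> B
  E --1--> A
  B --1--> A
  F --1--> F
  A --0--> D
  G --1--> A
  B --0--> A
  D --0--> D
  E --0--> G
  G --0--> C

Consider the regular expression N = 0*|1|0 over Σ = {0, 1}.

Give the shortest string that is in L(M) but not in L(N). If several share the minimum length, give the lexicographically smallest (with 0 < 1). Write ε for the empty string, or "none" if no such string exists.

The string 010 is accepted by M but not by N.
No shorter string lies in the difference, and 010 is the lexicographically first length-3 string in L(M) \ L(N).

010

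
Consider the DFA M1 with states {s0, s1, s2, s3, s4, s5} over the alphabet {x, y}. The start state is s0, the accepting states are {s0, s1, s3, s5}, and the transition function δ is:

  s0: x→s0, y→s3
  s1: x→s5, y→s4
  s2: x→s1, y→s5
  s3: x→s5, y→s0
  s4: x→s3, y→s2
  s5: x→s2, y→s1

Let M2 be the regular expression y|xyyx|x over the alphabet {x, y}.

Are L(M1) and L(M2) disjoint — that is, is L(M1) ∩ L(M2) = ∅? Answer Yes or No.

The string x is accepted by both M1 and M2.
Hence L(M1) ∩ L(M2) ≠ ∅.

No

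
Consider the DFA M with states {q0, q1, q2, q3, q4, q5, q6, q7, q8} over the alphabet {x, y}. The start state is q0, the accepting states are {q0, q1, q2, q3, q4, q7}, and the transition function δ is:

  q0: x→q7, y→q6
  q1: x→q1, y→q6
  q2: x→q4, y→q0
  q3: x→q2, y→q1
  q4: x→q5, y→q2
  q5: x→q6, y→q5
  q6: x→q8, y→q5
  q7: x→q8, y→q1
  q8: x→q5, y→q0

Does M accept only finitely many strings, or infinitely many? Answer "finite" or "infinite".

infinite

State q0 is reachable from the start and can reach an accepting state, and it lies on the cycle q0 → q6 → q8 → q0.
Traversing that cycle any number of times yields accepted strings of unbounded length, so the language is infinite.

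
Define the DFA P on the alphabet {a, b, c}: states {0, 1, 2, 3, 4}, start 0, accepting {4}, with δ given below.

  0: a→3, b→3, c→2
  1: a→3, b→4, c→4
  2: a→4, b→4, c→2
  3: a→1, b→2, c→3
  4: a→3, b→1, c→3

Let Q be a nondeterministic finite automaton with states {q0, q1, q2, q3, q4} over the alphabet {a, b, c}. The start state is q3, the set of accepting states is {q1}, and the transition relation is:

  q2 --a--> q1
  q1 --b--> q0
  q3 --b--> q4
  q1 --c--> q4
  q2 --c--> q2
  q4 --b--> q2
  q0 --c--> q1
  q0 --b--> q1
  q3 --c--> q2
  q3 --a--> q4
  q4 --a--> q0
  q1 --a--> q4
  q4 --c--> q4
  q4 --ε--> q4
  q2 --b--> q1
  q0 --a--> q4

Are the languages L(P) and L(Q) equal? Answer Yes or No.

Yes

Exploring the product automaton P × Q from the start pair (0, q3), following both machines on each input symbol, reaches 5 state pairs: (0, q3), (3, q4), (2, q2), (1, q0), (4, q1).
P accepts in {4} and Q accepts in {q1}. In every reachable pair the two components are either both accepting — (4, q1) — or both non-accepting, so no string is accepted by exactly one of the machines: L(P) \ L(Q) and L(Q) \ L(P) are both empty.
Hence every string is accepted by P iff it is accepted by Q, and the two languages coincide.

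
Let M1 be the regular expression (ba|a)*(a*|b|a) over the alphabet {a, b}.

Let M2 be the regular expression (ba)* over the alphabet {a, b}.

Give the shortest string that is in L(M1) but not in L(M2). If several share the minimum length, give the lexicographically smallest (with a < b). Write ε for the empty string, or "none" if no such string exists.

a

The string a is accepted by M1 but not by M2.
No shorter string lies in the difference, and a is the lexicographically first length-1 string in L(M1) \ L(M2).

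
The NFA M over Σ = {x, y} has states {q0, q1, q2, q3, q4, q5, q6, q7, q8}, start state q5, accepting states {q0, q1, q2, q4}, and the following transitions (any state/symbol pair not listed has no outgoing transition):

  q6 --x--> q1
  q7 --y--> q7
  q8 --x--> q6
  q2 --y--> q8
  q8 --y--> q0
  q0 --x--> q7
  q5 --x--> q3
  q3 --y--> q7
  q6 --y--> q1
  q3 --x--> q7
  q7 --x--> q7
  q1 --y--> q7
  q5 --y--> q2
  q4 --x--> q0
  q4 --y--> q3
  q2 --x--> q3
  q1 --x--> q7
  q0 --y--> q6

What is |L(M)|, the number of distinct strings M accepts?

6

The useful subgraph on states {q0, q1, q2, q5, q6, q8} is acyclic, so L(M) is finite; the longest accepting path visits 6 useful states, giving maximum string length 5.
Counting accepting paths from q5 by length: 1 of length 1, 1 of length 3, 2 of length 4, 2 of length 5. Total 6.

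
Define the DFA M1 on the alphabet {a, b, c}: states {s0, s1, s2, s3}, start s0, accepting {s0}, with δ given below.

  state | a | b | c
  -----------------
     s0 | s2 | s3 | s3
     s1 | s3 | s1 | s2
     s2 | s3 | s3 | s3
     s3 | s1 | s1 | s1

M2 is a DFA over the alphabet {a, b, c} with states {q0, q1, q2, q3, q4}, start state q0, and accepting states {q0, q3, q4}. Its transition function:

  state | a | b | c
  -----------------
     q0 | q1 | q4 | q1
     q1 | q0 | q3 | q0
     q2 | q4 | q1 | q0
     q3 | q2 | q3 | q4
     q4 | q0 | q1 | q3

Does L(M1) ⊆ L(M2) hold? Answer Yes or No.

Yes

Exploring the product automaton M1 × M2 from the start pair (s0, q0), following both machines on each input symbol, reaches 15 state pairs: (s0, q0), (s2, q1), (s3, q4), (s3, q1), (s3, q0), (s3, q3), (s1, q0), (s1, q1), (s1, q3), (s1, q4), (s1, q2), (s2, q0), (s3, q2), (s2, q4), (s2, q3).
M1 accepts in {s0} and M2 accepts in {q0, q3, q4}. The reachable pairs whose M1-component is accepting are (s0, q0); in each of them the M2-component is accepting too, so the product for L(M1) \ L(M2) (M1-component accepting, M2-component rejecting) has no reachable accepting pair and the difference is empty.
Hence every string in L(M1) is also in L(M2).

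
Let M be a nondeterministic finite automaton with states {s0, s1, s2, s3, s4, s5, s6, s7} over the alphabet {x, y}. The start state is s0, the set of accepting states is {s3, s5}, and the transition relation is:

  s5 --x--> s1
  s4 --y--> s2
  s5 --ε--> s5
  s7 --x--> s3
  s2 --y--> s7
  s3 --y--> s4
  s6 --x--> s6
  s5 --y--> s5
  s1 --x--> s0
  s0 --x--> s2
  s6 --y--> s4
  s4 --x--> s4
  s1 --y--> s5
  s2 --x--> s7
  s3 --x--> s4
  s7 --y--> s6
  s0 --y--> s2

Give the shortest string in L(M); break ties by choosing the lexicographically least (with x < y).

xxx

A breadth-first search from s0 reaches an accepting state first via the path s0 → s2 → s7 → s3 on input xxx.
No string of length < 3 is accepted (BFS exhausts all shorter strings without reaching an accepting state), and xxx is the lexicographically least accepting string of length 3.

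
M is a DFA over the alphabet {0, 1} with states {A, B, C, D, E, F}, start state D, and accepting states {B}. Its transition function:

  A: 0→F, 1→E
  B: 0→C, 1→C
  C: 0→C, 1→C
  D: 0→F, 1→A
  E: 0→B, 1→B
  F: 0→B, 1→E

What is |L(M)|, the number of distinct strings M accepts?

8

The useful subgraph on states {A, B, D, E, F} is acyclic, so L(M) is finite; the longest accepting path visits 5 useful states, giving maximum string length 4.
Counting accepting paths from D by length: 1 of length 2, 5 of length 3, 2 of length 4. Total 8.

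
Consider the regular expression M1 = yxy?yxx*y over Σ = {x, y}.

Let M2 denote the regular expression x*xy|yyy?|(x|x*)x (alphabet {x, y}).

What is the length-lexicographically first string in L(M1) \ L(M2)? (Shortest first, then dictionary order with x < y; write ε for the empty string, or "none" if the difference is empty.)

The string yxyxy is accepted by M1 but not by M2.
No shorter string lies in the difference, and yxyxy is the lexicographically first length-5 string in L(M1) \ L(M2).

yxyxy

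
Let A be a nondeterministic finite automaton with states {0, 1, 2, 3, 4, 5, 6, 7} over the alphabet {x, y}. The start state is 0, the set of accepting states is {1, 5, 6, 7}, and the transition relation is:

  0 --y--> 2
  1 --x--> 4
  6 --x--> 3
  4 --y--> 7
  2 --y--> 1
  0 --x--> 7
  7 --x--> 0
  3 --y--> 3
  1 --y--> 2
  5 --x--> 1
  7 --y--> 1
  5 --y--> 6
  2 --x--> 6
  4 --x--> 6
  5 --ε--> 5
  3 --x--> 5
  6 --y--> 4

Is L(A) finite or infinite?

State 2 is reachable from the start and can reach an accepting state, and it lies on the cycle 2 → 1 → 2.
Traversing that cycle any number of times yields accepted strings of unbounded length, so the language is infinite.

infinite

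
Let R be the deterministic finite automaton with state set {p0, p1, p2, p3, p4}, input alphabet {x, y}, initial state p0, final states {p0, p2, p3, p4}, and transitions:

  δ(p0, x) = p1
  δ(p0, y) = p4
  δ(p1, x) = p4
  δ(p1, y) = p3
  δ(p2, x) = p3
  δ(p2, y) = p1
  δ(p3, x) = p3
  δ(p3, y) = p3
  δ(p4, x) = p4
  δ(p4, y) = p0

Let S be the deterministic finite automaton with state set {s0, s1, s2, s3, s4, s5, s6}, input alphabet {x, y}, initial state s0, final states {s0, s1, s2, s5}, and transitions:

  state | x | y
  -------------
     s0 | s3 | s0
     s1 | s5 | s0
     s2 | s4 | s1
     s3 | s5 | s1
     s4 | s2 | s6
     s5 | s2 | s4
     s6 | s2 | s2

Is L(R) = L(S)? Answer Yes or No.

No

The string yx is accepted by R but rejected by S.
So L(R) ≠ L(S).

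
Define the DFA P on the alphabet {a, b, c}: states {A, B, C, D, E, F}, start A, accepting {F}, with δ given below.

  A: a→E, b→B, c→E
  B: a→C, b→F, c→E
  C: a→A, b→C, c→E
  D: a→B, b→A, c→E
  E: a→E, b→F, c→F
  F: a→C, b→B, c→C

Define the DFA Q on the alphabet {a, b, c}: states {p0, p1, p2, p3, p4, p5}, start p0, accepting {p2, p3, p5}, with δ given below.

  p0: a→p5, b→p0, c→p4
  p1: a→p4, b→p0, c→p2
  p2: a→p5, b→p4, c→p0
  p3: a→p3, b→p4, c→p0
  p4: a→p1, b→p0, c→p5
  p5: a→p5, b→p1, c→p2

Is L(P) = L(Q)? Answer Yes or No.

The string ab is accepted by P but rejected by Q.
So L(P) ≠ L(Q).

No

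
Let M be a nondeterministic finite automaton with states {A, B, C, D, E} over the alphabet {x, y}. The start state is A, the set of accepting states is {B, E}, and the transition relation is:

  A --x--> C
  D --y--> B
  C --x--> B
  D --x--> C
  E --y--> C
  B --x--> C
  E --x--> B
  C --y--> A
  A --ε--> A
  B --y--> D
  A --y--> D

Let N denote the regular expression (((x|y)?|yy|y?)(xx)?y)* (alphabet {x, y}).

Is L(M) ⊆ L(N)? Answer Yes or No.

No

The string xx is in L(M) but not in L(N).
So L(M) ⊄ L(N).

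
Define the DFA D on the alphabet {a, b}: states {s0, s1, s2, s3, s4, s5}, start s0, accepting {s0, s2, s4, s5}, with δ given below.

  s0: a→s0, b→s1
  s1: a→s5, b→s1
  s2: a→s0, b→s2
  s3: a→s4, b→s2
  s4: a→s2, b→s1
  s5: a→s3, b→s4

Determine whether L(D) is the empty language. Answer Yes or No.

The empty string ε is accepted: the run s0 ends in the accepting state s0.
Since at least one string is accepted, L(D) is not empty.

No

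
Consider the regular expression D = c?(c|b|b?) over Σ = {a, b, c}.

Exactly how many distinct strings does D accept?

5

The expression has no Kleene star, so L(D) is finite. Expanding the alternatives gives {ε, b, c, cb, cc}.
That is 1 of length 0, 2 of length 1, 2 of length 2: 5 strings in all.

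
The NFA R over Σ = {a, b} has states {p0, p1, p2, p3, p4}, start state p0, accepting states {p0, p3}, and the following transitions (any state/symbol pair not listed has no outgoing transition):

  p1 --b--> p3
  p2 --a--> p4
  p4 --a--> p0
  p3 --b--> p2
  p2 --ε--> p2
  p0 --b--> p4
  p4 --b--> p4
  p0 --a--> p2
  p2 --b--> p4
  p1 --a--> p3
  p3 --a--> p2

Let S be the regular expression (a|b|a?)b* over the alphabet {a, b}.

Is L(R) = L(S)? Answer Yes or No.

No

The string ba is accepted by R but rejected by S.
So L(R) ≠ L(S).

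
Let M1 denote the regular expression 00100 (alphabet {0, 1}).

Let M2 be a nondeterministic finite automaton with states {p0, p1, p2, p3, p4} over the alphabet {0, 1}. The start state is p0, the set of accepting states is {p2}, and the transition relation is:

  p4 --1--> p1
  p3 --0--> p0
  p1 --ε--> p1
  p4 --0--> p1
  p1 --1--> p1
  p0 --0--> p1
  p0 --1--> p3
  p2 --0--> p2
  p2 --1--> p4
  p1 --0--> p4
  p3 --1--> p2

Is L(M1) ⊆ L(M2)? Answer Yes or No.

No

The string 00100 is in L(M1) but not in L(M2).
So L(M1) ⊄ L(M2).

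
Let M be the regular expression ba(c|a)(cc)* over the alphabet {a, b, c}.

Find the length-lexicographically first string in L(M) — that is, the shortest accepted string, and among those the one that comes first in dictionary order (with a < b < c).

By inspection of the expression, no string of length less than 3 matches, and baa is the lexicographically first match of length 3.

baa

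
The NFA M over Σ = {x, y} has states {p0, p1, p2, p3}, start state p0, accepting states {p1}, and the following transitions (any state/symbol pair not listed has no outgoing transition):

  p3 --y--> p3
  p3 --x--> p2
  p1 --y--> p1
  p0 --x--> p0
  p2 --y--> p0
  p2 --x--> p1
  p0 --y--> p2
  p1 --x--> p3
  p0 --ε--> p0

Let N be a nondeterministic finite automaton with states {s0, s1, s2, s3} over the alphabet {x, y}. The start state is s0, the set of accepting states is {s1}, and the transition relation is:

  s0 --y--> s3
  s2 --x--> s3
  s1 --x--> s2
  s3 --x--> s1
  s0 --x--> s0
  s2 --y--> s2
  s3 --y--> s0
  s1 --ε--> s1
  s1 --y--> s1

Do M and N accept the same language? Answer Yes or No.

Yes

Exploring the product automaton M × N from the start pair (p0, s0), following both machines on each input symbol, reaches 4 state pairs: (p0, s0), (p2, s3), (p1, s1), (p3, s2).
M accepts in {p1} and N accepts in {s1}. In every reachable pair the two components are either both accepting — (p1, s1) — or both non-accepting, so no string is accepted by exactly one of the machines: L(M) \ L(N) and L(N) \ L(M) are both empty.
Hence every string is accepted by M iff it is accepted by N, and the two languages coincide.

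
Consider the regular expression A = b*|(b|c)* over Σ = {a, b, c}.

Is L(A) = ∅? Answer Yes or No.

The empty string ε matches the expression, so it belongs to L(A).
Since L(A) contains at least one string, it is not empty.

No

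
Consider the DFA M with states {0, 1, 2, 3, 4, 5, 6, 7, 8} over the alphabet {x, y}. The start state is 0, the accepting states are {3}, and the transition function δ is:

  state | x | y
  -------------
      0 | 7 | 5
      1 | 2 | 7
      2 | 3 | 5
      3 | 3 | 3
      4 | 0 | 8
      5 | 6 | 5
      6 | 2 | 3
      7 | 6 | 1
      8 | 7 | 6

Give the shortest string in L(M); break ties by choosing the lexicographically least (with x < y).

A breadth-first search from 0 reaches an accepting state first via the path 0 → 7 → 6 → 3 on input xxy.
No string of length < 3 is accepted (BFS exhausts all shorter strings without reaching an accepting state), and xxy is the lexicographically least accepting string of length 3.

xxy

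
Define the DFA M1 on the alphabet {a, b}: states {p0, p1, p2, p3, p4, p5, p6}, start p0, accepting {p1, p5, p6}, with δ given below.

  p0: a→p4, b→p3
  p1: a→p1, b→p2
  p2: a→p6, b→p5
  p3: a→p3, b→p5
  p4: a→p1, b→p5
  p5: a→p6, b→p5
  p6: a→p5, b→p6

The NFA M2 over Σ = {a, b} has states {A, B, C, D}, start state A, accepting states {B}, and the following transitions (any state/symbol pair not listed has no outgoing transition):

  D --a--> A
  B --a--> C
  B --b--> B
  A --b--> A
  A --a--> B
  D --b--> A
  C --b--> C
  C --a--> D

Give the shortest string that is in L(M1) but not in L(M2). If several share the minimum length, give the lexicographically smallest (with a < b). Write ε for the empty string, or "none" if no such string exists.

aa

The string aa is accepted by M1 but not by M2.
No shorter string lies in the difference, and aa is the lexicographically first length-2 string in L(M1) \ L(M2).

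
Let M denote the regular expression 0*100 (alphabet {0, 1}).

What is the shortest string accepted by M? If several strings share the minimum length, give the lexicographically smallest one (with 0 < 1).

100

By inspection of the expression, no string of length less than 3 matches, and 100 is the lexicographically first match of length 3.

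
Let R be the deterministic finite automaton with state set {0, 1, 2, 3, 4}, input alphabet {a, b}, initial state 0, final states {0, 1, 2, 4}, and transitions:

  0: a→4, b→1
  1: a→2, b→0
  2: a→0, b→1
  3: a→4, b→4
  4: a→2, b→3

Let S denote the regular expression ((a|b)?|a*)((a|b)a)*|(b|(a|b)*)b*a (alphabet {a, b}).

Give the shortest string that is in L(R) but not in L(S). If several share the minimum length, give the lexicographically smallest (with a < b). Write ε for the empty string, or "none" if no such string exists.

The string bb is accepted by R but not by S.
No shorter string lies in the difference, and bb is the lexicographically first length-2 string in L(R) \ L(S).

bb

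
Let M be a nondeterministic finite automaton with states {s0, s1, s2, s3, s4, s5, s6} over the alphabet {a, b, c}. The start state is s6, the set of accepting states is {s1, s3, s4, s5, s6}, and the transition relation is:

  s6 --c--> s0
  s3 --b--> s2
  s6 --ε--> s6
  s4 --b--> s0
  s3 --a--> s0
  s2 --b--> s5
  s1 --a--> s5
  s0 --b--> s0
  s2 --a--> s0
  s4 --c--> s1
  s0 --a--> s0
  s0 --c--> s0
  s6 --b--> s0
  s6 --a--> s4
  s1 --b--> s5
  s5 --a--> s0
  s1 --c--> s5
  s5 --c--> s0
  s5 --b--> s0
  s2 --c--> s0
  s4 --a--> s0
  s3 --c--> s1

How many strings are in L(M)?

6

The useful subgraph on states {s1, s4, s5, s6} is acyclic, so L(M) is finite; the longest accepting path visits 4 useful states, giving maximum string length 3.
Counting accepting paths from s6 by length: 1 of length 0, 1 of length 1, 1 of length 2, 3 of length 3. Total 6.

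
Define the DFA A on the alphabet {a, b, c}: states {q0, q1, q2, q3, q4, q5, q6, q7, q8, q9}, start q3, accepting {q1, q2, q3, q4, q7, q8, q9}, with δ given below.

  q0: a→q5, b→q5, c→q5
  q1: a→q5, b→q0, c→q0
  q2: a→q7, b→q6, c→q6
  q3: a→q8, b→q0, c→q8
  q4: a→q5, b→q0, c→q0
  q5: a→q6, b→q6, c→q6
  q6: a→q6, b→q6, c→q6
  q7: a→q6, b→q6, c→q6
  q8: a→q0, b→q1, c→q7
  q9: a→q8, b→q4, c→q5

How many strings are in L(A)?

The useful subgraph on states {q1, q3, q7, q8} is acyclic, so L(A) is finite; the longest accepting path visits 3 useful states, giving maximum string length 2.
Counting accepting paths from q3 by length: 1 of length 0, 2 of length 1, 4 of length 2. Total 7.

7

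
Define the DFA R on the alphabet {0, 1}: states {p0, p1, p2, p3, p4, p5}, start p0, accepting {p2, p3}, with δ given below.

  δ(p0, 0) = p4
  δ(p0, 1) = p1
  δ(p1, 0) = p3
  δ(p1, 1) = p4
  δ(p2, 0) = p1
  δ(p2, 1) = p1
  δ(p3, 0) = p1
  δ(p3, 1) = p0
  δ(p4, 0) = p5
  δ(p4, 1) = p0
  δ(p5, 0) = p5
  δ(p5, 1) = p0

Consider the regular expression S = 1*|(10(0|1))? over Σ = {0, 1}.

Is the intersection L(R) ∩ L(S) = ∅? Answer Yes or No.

Converting the expression S to a DFA (subset construction, then merging equivalent states) gives the minimal DFA with states {s0, s1, s2, s3, s4, s5}, start state s0, accepting states {s0, s2, s4, s5} and transitions s0: 0→s1, 1→s2; s1: 0→s1, 1→s1; s2: 0→s3, 1→s4; s3: 0→s5, 1→s5; s4: 0→s1, 1→s4; s5: 0→s1, 1→s1.
Exploring the product automaton R × S from the start pair (p0, s0), following both machines on each input symbol, reaches 13 state pairs: (p0, s0), (p4, s1), (p1, s2), (p5, s1), (p0, s1), (p3, s3), (p4, s4), (p1, s1), (p1, s5), (p0, s5), (p0, s4), (p3, s1), (p1, s4).
R accepts in {p2, p3} and S accepts in {s0, s2, s4, s5}; no reachable pair has both components accepting, so no string drives both machines to acceptance simultaneously and L(R) ∩ L(S) = ∅.
So no string is accepted by both, and the intersection is empty.

Yes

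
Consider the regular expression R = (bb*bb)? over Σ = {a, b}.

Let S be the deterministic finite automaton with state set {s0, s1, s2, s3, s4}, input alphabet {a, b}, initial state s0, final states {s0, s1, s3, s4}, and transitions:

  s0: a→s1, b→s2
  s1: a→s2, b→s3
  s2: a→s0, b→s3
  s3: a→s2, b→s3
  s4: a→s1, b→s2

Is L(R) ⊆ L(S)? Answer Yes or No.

Yes

Converting the expression R to a DFA (subset construction, then merging equivalent states) gives the minimal DFA with states {r0, r1, r2, r3, r4}, start state r0, accepting states {r0, r4} and transitions r0: a→r1, b→r2; r1: a→r1, b→r1; r2: a→r1, b→r3; r3: a→r1, b→r4; r4: a→r1, b→r4.
Exploring the product automaton R × S from the start pair (r0, s0), following both machines on each input symbol, reaches 8 state pairs: (r0, s0), (r1, s1), (r2, s2), (r1, s2), (r1, s3), (r1, s0), (r3, s3), (r4, s3).
R accepts in {r0, r4} and S accepts in {s0, s1, s3, s4}. The reachable pairs whose R-component is accepting are (r0, s0), (r4, s3); in each of them the S-component is accepting too, so the product for L(R) \ L(S) (R-component accepting, S-component rejecting) has no reachable accepting pair and the difference is empty.
Hence every string in L(R) is also in L(S).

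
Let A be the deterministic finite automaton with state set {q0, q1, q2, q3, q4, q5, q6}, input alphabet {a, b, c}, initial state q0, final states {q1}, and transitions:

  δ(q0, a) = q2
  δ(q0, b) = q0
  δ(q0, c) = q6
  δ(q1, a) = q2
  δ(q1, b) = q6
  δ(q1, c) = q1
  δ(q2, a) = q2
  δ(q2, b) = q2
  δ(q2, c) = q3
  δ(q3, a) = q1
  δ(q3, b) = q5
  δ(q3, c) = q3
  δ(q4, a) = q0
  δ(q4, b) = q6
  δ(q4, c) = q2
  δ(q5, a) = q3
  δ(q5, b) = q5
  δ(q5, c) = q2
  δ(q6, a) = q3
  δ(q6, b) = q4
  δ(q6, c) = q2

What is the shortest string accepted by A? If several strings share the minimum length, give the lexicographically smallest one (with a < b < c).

aca

A breadth-first search from q0 reaches an accepting state first via the path q0 → q2 → q3 → q1 on input aca.
No string of length < 3 is accepted (BFS exhausts all shorter strings without reaching an accepting state), and aca is the lexicographically least accepting string of length 3.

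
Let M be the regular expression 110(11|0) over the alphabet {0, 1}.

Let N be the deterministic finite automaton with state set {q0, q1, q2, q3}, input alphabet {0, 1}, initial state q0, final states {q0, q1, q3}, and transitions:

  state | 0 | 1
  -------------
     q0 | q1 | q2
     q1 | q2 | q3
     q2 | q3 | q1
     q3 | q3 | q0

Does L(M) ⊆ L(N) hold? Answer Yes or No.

Yes

Converting the expression M to a DFA (subset construction, then merging equivalent states) gives the minimal DFA with states {m0, m1, m2, m3, m4, m5, m6}, start state m0, accepting states {m5} and transitions m0: 0→m1, 1→m2; m1: 0→m1, 1→m1; m2: 0→m1, 1→m3; m3: 0→m4, 1→m1; m4: 0→m5, 1→m6; m5: 0→m1, 1→m1; m6: 0→m1, 1→m5.
Exploring the product automaton M × N from the start pair (m0, q0), following both machines on each input symbol, reaches 10 state pairs: (m0, q0), (m1, q1), (m2, q2), (m1, q2), (m1, q3), (m3, q1), (m1, q0), (m4, q2), (m5, q3), (m6, q1).
M accepts in {m5} and N accepts in {q0, q1, q3}. The reachable pairs whose M-component is accepting are (m5, q3); in each of them the N-component is accepting too, so the product for L(M) \ L(N) (M-component accepting, N-component rejecting) has no reachable accepting pair and the difference is empty.
Hence every string in L(M) is also in L(N).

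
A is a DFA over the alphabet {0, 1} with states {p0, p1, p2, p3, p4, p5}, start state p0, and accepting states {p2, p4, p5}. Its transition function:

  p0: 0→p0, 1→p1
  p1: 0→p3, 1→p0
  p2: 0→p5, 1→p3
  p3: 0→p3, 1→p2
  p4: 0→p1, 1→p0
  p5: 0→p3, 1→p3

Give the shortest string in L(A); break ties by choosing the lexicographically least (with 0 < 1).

101

A breadth-first search from p0 reaches an accepting state first via the path p0 → p1 → p3 → p2 on input 101.
No string of length < 3 is accepted (BFS exhausts all shorter strings without reaching an accepting state), and 101 is the lexicographically least accepting string of length 3.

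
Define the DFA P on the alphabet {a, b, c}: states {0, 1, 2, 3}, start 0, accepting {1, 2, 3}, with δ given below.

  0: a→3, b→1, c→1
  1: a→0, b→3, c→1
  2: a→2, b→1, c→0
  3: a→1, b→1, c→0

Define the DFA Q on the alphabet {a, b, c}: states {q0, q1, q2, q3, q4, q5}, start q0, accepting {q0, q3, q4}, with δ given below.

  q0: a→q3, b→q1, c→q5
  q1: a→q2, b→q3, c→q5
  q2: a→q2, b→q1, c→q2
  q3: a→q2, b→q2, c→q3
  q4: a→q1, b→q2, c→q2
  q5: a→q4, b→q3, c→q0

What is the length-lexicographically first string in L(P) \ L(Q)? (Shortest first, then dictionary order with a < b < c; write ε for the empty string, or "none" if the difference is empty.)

The string b is accepted by P but not by Q.
No shorter string lies in the difference, and b is the lexicographically first length-1 string in L(P) \ L(Q).

b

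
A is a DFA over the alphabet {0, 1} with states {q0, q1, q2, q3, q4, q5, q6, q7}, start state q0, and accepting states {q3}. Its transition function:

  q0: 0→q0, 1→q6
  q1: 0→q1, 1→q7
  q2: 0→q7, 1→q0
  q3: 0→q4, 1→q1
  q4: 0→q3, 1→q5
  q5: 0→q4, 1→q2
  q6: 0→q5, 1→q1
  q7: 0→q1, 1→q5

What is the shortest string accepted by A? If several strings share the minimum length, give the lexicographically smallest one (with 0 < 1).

A breadth-first search from q0 reaches an accepting state first via the path q0 → q6 → q5 → q4 → q3 on input 1000.
No string of length < 4 is accepted (BFS exhausts all shorter strings without reaching an accepting state), and 1000 is the lexicographically least accepting string of length 4.

1000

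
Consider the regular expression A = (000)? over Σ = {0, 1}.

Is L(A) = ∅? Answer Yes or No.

No

The empty string ε matches the expression, so it belongs to L(A).
Since L(A) contains at least one string, it is not empty.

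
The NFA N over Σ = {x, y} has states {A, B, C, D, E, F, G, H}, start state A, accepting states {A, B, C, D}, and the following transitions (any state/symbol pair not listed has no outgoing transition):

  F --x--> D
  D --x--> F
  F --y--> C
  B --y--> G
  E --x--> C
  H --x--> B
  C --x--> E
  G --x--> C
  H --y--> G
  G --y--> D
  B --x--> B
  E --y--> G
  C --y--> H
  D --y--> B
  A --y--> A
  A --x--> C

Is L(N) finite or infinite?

infinite

State A is reachable from the start and can reach an accepting state, and it lies on the cycle A → A.
Traversing that cycle any number of times yields accepted strings of unbounded length, so the language is infinite.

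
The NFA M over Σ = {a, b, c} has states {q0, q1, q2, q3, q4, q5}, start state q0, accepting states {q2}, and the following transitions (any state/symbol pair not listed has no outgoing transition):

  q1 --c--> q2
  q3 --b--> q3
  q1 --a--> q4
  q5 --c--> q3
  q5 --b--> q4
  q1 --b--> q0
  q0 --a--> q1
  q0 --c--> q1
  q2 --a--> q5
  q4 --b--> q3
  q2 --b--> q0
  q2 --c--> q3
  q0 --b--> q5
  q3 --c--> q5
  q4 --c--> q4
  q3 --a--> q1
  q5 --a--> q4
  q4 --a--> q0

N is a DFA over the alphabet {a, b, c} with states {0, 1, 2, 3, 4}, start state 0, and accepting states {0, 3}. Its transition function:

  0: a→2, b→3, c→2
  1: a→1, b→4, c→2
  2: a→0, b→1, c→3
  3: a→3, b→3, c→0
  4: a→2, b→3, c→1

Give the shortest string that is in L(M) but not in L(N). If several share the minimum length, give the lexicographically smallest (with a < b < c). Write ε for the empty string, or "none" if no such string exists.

abac

The string abac is accepted by M but not by N.
No shorter string lies in the difference, and abac is the lexicographically first length-4 string in L(M) \ L(N).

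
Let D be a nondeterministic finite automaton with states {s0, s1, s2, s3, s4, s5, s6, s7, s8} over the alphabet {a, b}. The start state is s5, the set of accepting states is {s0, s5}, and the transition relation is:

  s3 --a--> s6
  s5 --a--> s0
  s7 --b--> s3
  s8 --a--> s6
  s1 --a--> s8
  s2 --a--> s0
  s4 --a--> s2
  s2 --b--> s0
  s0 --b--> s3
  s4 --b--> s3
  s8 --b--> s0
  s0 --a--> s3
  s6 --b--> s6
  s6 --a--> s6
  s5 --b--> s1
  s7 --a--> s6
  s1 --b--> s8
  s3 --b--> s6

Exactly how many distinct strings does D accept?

The useful subgraph on states {s0, s1, s5, s8} is acyclic, so L(D) is finite; the longest accepting path visits 4 useful states, giving maximum string length 3.
Counting accepting paths from s5 by length: 1 of length 0, 1 of length 1, 2 of length 3. Total 4.

4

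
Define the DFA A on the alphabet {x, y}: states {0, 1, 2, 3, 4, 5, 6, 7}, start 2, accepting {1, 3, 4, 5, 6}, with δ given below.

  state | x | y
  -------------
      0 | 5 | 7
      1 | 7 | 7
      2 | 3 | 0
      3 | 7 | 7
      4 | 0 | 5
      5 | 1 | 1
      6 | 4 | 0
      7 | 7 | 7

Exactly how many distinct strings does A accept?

4

The useful subgraph on states {0, 1, 2, 3, 5} is acyclic, so L(A) is finite; the longest accepting path visits 4 useful states, giving maximum string length 3.
Counting accepting paths from 2 by length: 1 of length 1, 1 of length 2, 2 of length 3. Total 4.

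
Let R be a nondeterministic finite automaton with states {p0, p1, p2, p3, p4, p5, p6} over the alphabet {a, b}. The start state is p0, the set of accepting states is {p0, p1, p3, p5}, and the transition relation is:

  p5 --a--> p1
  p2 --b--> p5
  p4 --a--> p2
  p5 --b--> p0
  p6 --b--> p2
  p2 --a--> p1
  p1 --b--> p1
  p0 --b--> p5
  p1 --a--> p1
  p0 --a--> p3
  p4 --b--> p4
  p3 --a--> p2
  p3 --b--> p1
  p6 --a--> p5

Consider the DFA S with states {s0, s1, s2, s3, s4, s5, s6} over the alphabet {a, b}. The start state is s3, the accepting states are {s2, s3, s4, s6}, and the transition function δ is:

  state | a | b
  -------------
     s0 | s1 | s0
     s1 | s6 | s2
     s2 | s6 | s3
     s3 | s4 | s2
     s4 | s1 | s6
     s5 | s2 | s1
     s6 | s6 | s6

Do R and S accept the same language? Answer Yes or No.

Exploring the product automaton R × S from the start pair (p0, s3), following both machines on each input symbol, reaches 5 state pairs: (p0, s3), (p3, s4), (p5, s2), (p2, s1), (p1, s6).
R accepts in {p0, p1, p3, p5} and S accepts in {s2, s3, s4, s6}. In every reachable pair the two components are either both accepting — (p0, s3), (p3, s4), (p5, s2), (p1, s6) — or both non-accepting, so no string is accepted by exactly one of the machines: L(R) \ L(S) and L(S) \ L(R) are both empty.
Hence every string is accepted by R iff it is accepted by S, and the two languages coincide.

Yes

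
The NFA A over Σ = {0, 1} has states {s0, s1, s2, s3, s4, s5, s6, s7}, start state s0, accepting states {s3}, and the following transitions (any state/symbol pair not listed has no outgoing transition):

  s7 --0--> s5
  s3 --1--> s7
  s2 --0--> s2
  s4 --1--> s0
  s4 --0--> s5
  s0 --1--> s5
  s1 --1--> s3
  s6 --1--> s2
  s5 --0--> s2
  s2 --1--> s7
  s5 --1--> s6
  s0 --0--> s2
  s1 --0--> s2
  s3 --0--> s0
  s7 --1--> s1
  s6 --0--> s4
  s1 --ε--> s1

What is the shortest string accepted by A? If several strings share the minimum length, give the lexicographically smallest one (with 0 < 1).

0111

A breadth-first search from s0 reaches an accepting state first via the path s0 → s2 → s7 → s1 → s3 on input 0111.
No string of length < 4 is accepted (BFS exhausts all shorter strings without reaching an accepting state), and 0111 is the lexicographically least accepting string of length 4.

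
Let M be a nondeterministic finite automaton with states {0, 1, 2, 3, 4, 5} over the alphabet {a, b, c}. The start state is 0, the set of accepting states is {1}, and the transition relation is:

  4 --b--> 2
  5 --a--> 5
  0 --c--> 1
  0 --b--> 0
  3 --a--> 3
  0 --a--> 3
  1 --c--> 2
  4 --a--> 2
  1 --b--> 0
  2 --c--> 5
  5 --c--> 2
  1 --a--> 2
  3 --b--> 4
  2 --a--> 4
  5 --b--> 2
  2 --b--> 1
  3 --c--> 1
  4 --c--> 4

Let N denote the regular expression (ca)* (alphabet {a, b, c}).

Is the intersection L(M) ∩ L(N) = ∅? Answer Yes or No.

Converting the expression N to a DFA (subset construction, then merging equivalent states) gives the minimal DFA with states {n0, n1, n2}, start state n0, accepting states {n0} and transitions n0: a→n1, b→n1, c→n2; n1: a→n1, b→n1, c→n1; n2: a→n0, b→n1, c→n1.
Exploring the product automaton M × N from the start pair (0, n0), following both machines on each input symbol, reaches 14 state pairs: (0, n0), (3, n1), (0, n1), (1, n2), (4, n1), (1, n1), (2, n0), (2, n1), (5, n2), (5, n1), (5, n0), (2, n2), (4, n0), (4, n2).
M accepts in {1} and N accepts in {n0}; no reachable pair has both components accepting, so no string drives both machines to acceptance simultaneously and L(M) ∩ L(N) = ∅.
So no string is accepted by both, and the intersection is empty.

Yes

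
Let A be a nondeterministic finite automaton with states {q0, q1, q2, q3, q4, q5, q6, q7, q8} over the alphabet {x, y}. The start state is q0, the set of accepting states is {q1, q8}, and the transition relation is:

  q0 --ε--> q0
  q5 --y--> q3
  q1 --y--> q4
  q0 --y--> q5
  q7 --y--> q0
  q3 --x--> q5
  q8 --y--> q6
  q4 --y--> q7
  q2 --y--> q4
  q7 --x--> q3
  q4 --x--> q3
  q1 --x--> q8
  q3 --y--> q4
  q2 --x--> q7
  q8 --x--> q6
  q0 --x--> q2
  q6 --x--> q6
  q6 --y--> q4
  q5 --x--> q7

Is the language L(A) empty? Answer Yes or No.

The states reachable from the start state are {q0, q2, q3, q4, q5, q7}.
None of the accepting states {q1, q8} is reachable, so no string is accepted and L(A) = ∅.

Yes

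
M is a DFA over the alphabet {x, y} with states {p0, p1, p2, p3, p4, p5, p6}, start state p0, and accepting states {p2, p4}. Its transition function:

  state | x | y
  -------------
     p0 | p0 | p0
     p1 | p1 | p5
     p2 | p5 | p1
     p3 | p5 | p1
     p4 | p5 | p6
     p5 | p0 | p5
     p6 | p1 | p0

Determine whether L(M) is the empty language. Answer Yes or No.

Yes

The states reachable from the start state are {p0}.
None of the accepting states {p2, p4} is reachable, so no string is accepted and L(M) = ∅.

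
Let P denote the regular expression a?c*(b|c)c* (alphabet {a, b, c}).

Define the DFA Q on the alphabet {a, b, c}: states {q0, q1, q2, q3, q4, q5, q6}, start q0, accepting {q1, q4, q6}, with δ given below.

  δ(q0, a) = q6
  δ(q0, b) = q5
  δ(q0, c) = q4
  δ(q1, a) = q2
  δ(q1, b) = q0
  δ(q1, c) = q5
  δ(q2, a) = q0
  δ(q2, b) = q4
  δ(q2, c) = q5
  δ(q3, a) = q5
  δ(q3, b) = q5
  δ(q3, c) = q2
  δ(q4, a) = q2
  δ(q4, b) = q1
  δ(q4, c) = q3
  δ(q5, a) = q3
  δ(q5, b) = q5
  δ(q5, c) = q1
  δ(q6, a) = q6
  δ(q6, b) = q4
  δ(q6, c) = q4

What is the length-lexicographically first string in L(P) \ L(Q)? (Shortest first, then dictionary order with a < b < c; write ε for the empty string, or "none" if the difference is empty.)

b

The string b is accepted by P but not by Q.
No shorter string lies in the difference, and b is the lexicographically first length-1 string in L(P) \ L(Q).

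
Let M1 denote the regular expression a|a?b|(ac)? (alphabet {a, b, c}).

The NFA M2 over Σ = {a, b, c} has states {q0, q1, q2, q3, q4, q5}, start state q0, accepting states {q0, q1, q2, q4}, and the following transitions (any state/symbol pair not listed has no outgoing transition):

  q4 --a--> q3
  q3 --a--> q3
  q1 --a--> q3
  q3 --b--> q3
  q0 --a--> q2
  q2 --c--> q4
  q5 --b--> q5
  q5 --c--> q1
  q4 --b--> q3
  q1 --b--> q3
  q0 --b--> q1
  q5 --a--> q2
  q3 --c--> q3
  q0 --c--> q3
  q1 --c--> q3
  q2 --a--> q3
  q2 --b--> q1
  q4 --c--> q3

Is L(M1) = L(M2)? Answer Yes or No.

Converting the expression M1 to a DFA (subset construction, then merging equivalent states) gives the minimal DFA with states {r0, r1, r2, r3}, start state r0, accepting states {r0, r1, r2} and transitions r0: a→r1, b→r2, c→r3; r1: a→r3, b→r2, c→r2; r2: a→r3, b→r3, c→r3; r3: a→r3, b→r3, c→r3.
Exploring the product automaton M1 × M2 from the start pair (r0, q0), following both machines on each input symbol, reaches 5 state pairs: (r0, q0), (r1, q2), (r2, q1), (r3, q3), (r2, q4).
M1 accepts in {r0, r1, r2} and M2 accepts in {q0, q1, q2, q4}. In every reachable pair the two components are either both accepting — (r0, q0), (r1, q2), (r2, q1), (r2, q4) — or both non-accepting, so no string is accepted by exactly one of the machines: L(M1) \ L(M2) and L(M2) \ L(M1) are both empty.
Hence every string is accepted by M1 iff it is accepted by M2, and the two languages coincide.

Yes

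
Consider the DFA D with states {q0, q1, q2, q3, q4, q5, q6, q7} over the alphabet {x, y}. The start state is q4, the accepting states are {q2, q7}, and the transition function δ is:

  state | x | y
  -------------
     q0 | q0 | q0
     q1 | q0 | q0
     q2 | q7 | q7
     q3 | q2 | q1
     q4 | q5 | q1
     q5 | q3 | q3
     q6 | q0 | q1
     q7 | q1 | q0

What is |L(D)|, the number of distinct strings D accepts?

6

The useful subgraph on states {q2, q3, q4, q5, q7} is acyclic, so L(D) is finite; the longest accepting path visits 5 useful states, giving maximum string length 4.
Counting accepting paths from q4 by length: 2 of length 3, 4 of length 4. Total 6.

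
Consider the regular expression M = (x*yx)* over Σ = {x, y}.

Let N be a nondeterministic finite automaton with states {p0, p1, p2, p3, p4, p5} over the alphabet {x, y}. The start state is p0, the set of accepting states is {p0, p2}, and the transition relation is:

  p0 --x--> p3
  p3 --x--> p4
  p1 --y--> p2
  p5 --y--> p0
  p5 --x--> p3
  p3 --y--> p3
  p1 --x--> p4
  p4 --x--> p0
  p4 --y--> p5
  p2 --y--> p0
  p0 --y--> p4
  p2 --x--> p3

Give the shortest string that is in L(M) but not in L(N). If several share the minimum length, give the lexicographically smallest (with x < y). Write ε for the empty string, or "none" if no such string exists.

The string xyx is accepted by M but not by N.
No shorter string lies in the difference, and xyx is the lexicographically first length-3 string in L(M) \ L(N).

xyx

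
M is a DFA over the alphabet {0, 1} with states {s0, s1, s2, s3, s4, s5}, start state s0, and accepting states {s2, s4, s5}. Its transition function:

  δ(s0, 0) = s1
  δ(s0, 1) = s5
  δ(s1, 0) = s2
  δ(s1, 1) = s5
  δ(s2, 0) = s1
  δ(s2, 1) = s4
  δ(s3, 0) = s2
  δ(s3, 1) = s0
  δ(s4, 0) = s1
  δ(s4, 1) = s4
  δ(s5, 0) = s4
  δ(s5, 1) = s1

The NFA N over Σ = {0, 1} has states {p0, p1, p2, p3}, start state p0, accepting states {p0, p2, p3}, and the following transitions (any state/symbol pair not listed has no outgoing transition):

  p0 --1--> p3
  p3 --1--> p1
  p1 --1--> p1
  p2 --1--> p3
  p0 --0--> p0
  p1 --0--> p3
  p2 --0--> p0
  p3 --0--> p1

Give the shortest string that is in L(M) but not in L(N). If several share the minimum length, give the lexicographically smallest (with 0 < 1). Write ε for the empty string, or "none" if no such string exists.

The string 10 is accepted by M but not by N.
No shorter string lies in the difference, and 10 is the lexicographically first length-2 string in L(M) \ L(N).

10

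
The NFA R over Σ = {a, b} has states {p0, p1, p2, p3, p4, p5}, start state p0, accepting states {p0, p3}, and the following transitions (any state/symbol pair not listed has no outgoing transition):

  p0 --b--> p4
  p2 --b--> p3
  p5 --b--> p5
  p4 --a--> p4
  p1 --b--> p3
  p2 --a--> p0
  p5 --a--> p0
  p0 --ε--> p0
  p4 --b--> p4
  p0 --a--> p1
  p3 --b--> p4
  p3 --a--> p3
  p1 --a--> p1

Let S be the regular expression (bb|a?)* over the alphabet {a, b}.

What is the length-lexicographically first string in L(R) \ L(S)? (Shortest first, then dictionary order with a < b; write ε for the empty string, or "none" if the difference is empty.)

The string ab is accepted by R but not by S.
No shorter string lies in the difference, and ab is the lexicographically first length-2 string in L(R) \ L(S).

ab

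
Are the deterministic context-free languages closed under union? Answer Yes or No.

{aⁿbⁿ : n≥0} and {aⁿb²ⁿ : n≥0} are each accepted by a deterministic PDA (push the a's; pop one per b, respectively one per two b's), but their union U is not. Suppose a DPDA M accepted U. Being deterministic, M has a single run on aⁿb²ⁿ, and since aⁿbⁿ ∈ U that run passes through an accepting configuration right after consuming the prefix aⁿbⁿ and then goes on to accept again after n more b's. Build an ordinary (nondeterministic) PDA M′ that simulates M on a's and b's and, at any moment when M is in an accepting state, may switch to a second mode in which it reads only c's, feeding each c to M as a b; M′ accepts when M does. Then M′ accepts aⁱbʲcᵏ (k≥1) exactly when both aⁱbʲ ∈ U and aⁱbʲ⁺ᵏ ∈ U, and checking the four cases (i=j or j=2i, combined with j+k=i or j+k=2i) leaves only i=j=k: so L(M′) ∩ a*b*c⁺ = {aⁿbⁿcⁿ : n≥1} would be context-free, which it is not (pumping lemma) — contradiction. (The union is an unambiguous CFL; it is determinism, not unambiguity, that fails.)

No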